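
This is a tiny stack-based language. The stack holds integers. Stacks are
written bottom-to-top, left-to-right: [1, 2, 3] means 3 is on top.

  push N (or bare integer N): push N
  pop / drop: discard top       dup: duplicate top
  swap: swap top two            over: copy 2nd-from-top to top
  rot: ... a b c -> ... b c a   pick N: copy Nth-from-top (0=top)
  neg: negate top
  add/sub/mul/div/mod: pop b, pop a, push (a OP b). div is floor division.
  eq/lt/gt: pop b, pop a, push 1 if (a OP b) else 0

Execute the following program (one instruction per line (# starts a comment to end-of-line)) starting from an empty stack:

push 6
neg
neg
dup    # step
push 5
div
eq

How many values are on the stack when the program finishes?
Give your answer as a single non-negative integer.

Answer: 1

Derivation:
After 'push 6': stack = [6] (depth 1)
After 'neg': stack = [-6] (depth 1)
After 'neg': stack = [6] (depth 1)
After 'dup': stack = [6, 6] (depth 2)
After 'push 5': stack = [6, 6, 5] (depth 3)
After 'div': stack = [6, 1] (depth 2)
After 'eq': stack = [0] (depth 1)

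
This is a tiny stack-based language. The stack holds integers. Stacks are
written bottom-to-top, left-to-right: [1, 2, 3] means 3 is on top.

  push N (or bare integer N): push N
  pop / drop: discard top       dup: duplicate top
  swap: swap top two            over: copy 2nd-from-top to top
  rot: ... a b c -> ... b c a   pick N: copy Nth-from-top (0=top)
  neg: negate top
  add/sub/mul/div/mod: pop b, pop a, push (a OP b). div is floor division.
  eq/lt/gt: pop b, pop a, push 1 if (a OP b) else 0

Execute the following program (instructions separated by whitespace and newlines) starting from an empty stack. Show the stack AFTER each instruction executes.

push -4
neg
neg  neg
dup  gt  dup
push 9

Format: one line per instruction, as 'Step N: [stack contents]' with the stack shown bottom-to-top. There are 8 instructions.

Step 1: [-4]
Step 2: [4]
Step 3: [-4]
Step 4: [4]
Step 5: [4, 4]
Step 6: [0]
Step 7: [0, 0]
Step 8: [0, 0, 9]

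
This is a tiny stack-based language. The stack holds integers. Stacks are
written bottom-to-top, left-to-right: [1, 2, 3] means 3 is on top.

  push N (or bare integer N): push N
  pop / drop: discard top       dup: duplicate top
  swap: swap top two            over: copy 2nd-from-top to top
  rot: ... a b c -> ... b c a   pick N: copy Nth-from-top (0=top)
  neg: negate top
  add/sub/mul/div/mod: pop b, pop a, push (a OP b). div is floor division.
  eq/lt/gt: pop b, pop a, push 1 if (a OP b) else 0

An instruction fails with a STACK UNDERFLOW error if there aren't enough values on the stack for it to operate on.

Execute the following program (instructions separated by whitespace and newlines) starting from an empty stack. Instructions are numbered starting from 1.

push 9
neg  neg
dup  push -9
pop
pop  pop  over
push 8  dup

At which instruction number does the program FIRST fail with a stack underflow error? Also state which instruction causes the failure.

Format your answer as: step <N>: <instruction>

Step 1 ('push 9'): stack = [9], depth = 1
Step 2 ('neg'): stack = [-9], depth = 1
Step 3 ('neg'): stack = [9], depth = 1
Step 4 ('dup'): stack = [9, 9], depth = 2
Step 5 ('push -9'): stack = [9, 9, -9], depth = 3
Step 6 ('pop'): stack = [9, 9], depth = 2
Step 7 ('pop'): stack = [9], depth = 1
Step 8 ('pop'): stack = [], depth = 0
Step 9 ('over'): needs 2 value(s) but depth is 0 — STACK UNDERFLOW

Answer: step 9: over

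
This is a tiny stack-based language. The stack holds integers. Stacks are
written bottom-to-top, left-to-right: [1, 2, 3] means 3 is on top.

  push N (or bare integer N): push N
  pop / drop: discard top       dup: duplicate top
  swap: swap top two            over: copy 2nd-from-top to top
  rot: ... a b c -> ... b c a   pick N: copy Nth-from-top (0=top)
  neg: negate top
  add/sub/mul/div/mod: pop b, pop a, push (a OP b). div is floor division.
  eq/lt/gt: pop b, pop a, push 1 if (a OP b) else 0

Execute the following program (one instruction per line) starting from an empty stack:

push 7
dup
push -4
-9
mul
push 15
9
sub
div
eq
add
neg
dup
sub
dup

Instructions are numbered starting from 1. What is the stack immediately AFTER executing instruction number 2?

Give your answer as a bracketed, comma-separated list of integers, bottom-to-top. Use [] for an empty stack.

Step 1 ('push 7'): [7]
Step 2 ('dup'): [7, 7]

Answer: [7, 7]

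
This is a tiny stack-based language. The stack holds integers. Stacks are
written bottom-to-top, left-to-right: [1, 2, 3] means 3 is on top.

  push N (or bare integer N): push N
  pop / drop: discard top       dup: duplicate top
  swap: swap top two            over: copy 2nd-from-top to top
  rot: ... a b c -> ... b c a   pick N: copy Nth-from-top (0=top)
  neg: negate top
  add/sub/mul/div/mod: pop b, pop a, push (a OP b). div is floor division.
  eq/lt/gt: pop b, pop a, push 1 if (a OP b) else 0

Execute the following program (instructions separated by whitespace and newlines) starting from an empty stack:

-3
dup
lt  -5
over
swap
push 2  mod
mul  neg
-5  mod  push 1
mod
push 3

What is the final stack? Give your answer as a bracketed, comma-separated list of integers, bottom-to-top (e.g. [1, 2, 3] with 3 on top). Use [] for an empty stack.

Answer: [0, 0, 3]

Derivation:
After 'push -3': [-3]
After 'dup': [-3, -3]
After 'lt': [0]
After 'push -5': [0, -5]
After 'over': [0, -5, 0]
After 'swap': [0, 0, -5]
After 'push 2': [0, 0, -5, 2]
After 'mod': [0, 0, 1]
After 'mul': [0, 0]
After 'neg': [0, 0]
After 'push -5': [0, 0, -5]
After 'mod': [0, 0]
After 'push 1': [0, 0, 1]
After 'mod': [0, 0]
After 'push 3': [0, 0, 3]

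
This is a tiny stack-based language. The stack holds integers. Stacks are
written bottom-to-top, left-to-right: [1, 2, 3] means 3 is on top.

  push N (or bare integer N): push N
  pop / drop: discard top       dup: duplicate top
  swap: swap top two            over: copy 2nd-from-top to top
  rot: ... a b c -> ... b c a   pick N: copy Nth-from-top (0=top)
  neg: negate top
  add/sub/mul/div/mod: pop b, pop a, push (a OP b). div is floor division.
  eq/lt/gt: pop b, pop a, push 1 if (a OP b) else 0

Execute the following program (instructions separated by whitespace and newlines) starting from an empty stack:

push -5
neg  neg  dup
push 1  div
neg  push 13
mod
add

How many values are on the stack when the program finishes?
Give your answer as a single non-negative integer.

Answer: 1

Derivation:
After 'push -5': stack = [-5] (depth 1)
After 'neg': stack = [5] (depth 1)
After 'neg': stack = [-5] (depth 1)
After 'dup': stack = [-5, -5] (depth 2)
After 'push 1': stack = [-5, -5, 1] (depth 3)
After 'div': stack = [-5, -5] (depth 2)
After 'neg': stack = [-5, 5] (depth 2)
After 'push 13': stack = [-5, 5, 13] (depth 3)
After 'mod': stack = [-5, 5] (depth 2)
After 'add': stack = [0] (depth 1)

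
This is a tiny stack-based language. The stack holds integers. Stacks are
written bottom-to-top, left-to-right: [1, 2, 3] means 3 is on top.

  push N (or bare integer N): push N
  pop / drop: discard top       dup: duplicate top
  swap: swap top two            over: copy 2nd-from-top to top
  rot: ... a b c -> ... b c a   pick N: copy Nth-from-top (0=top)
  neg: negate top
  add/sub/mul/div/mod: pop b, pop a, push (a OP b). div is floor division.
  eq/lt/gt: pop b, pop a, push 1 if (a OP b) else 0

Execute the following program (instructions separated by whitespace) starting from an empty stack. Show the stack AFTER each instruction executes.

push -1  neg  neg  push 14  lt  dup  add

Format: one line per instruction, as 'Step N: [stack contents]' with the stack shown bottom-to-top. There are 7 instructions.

Step 1: [-1]
Step 2: [1]
Step 3: [-1]
Step 4: [-1, 14]
Step 5: [1]
Step 6: [1, 1]
Step 7: [2]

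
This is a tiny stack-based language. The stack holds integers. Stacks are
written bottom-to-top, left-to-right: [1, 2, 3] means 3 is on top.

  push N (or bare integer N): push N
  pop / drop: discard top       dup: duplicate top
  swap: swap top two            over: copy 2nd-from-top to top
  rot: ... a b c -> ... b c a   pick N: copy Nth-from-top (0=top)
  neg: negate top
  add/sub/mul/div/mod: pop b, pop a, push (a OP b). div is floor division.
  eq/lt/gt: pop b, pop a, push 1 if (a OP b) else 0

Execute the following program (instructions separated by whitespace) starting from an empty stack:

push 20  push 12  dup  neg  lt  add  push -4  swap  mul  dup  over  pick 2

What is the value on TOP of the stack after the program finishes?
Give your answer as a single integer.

Answer: -80

Derivation:
After 'push 20': [20]
After 'push 12': [20, 12]
After 'dup': [20, 12, 12]
After 'neg': [20, 12, -12]
After 'lt': [20, 0]
After 'add': [20]
After 'push -4': [20, -4]
After 'swap': [-4, 20]
After 'mul': [-80]
After 'dup': [-80, -80]
After 'over': [-80, -80, -80]
After 'pick 2': [-80, -80, -80, -80]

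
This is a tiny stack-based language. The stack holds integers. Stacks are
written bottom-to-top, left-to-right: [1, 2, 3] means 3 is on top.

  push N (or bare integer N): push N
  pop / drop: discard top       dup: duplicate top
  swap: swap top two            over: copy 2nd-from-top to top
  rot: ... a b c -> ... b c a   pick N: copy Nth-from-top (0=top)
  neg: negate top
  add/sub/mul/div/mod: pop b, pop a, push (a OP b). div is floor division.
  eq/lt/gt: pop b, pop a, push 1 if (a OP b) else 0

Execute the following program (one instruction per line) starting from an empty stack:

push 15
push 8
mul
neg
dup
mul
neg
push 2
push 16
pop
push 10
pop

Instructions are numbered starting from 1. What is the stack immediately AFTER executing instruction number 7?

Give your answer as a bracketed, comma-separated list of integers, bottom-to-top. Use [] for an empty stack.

Answer: [-14400]

Derivation:
Step 1 ('push 15'): [15]
Step 2 ('push 8'): [15, 8]
Step 3 ('mul'): [120]
Step 4 ('neg'): [-120]
Step 5 ('dup'): [-120, -120]
Step 6 ('mul'): [14400]
Step 7 ('neg'): [-14400]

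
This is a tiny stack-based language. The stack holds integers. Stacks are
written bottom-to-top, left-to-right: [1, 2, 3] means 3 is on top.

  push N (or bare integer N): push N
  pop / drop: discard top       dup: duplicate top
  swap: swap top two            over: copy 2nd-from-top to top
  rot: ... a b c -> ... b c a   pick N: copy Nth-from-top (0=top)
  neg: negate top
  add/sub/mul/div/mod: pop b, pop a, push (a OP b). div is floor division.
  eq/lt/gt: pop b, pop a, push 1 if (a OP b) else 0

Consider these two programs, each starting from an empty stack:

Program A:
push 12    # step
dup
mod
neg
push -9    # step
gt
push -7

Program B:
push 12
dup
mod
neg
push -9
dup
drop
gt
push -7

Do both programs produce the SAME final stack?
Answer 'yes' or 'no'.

Answer: yes

Derivation:
Program A trace:
  After 'push 12': [12]
  After 'dup': [12, 12]
  After 'mod': [0]
  After 'neg': [0]
  After 'push -9': [0, -9]
  After 'gt': [1]
  After 'push -7': [1, -7]
Program A final stack: [1, -7]

Program B trace:
  After 'push 12': [12]
  After 'dup': [12, 12]
  After 'mod': [0]
  After 'neg': [0]
  After 'push -9': [0, -9]
  After 'dup': [0, -9, -9]
  After 'drop': [0, -9]
  After 'gt': [1]
  After 'push -7': [1, -7]
Program B final stack: [1, -7]
Same: yes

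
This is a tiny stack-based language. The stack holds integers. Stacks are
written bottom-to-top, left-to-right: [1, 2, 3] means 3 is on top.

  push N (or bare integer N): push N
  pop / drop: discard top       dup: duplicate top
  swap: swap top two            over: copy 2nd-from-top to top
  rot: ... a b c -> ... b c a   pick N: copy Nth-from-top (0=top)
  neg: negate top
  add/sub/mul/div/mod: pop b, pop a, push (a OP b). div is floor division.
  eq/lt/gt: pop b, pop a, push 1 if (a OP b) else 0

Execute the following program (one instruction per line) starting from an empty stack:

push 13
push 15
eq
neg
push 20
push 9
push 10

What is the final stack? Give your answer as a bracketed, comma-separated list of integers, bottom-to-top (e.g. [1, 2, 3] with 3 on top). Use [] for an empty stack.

After 'push 13': [13]
After 'push 15': [13, 15]
After 'eq': [0]
After 'neg': [0]
After 'push 20': [0, 20]
After 'push 9': [0, 20, 9]
After 'push 10': [0, 20, 9, 10]

Answer: [0, 20, 9, 10]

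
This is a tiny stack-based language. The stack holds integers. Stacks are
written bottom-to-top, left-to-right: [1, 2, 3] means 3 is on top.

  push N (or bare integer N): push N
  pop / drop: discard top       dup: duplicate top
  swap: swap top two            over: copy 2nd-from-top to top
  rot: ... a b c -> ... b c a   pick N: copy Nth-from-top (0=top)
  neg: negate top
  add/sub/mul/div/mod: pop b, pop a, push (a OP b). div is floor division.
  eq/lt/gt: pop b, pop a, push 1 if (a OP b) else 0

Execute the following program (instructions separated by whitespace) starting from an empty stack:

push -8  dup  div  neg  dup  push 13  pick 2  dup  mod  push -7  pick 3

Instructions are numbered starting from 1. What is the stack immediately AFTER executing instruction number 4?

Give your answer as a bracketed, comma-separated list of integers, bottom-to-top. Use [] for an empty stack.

Step 1 ('push -8'): [-8]
Step 2 ('dup'): [-8, -8]
Step 3 ('div'): [1]
Step 4 ('neg'): [-1]

Answer: [-1]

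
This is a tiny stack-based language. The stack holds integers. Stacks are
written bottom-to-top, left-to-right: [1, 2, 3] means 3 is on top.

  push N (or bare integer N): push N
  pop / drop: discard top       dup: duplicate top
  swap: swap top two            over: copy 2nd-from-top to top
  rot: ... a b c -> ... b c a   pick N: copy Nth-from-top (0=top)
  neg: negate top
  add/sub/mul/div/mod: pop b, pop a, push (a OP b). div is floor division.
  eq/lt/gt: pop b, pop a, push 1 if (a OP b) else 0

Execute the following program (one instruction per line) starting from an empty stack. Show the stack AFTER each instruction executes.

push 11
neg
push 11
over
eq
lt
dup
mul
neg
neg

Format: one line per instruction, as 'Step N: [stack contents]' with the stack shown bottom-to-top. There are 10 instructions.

Step 1: [11]
Step 2: [-11]
Step 3: [-11, 11]
Step 4: [-11, 11, -11]
Step 5: [-11, 0]
Step 6: [1]
Step 7: [1, 1]
Step 8: [1]
Step 9: [-1]
Step 10: [1]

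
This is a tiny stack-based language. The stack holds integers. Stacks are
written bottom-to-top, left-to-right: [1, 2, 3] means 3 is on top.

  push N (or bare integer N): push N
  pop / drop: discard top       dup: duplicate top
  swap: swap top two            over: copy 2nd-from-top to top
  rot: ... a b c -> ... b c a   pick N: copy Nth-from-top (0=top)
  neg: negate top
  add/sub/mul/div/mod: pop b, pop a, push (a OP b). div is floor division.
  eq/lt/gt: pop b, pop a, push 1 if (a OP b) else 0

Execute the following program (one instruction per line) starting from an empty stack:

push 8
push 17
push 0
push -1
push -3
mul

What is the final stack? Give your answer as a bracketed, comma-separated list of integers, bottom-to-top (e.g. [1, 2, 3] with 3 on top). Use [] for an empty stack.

After 'push 8': [8]
After 'push 17': [8, 17]
After 'push 0': [8, 17, 0]
After 'push -1': [8, 17, 0, -1]
After 'push -3': [8, 17, 0, -1, -3]
After 'mul': [8, 17, 0, 3]

Answer: [8, 17, 0, 3]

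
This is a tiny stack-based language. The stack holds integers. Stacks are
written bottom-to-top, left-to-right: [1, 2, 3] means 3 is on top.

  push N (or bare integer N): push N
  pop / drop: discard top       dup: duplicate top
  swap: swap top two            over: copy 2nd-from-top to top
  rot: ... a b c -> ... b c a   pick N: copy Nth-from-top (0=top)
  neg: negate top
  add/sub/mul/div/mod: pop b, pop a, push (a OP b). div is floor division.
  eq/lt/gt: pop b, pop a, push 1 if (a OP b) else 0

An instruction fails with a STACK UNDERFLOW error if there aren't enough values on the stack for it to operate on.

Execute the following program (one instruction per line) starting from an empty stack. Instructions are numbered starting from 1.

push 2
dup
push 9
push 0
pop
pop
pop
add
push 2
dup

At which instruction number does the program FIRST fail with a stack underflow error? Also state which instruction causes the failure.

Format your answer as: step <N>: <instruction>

Step 1 ('push 2'): stack = [2], depth = 1
Step 2 ('dup'): stack = [2, 2], depth = 2
Step 3 ('push 9'): stack = [2, 2, 9], depth = 3
Step 4 ('push 0'): stack = [2, 2, 9, 0], depth = 4
Step 5 ('pop'): stack = [2, 2, 9], depth = 3
Step 6 ('pop'): stack = [2, 2], depth = 2
Step 7 ('pop'): stack = [2], depth = 1
Step 8 ('add'): needs 2 value(s) but depth is 1 — STACK UNDERFLOW

Answer: step 8: add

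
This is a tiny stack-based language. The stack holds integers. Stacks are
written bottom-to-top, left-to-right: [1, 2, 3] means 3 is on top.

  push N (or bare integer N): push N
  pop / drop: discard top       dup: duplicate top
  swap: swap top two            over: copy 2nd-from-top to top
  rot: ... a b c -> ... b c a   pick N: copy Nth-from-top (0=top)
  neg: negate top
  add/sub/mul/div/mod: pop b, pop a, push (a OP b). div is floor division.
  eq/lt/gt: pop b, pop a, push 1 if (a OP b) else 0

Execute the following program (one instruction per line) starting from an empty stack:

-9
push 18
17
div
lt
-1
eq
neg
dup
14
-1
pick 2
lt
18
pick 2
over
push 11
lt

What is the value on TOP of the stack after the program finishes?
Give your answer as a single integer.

After 'push -9': [-9]
After 'push 18': [-9, 18]
After 'push 17': [-9, 18, 17]
After 'div': [-9, 1]
After 'lt': [1]
After 'push -1': [1, -1]
After 'eq': [0]
After 'neg': [0]
After 'dup': [0, 0]
After 'push 14': [0, 0, 14]
After 'push -1': [0, 0, 14, -1]
After 'pick 2': [0, 0, 14, -1, 0]
After 'lt': [0, 0, 14, 1]
After 'push 18': [0, 0, 14, 1, 18]
After 'pick 2': [0, 0, 14, 1, 18, 14]
After 'over': [0, 0, 14, 1, 18, 14, 18]
After 'push 11': [0, 0, 14, 1, 18, 14, 18, 11]
After 'lt': [0, 0, 14, 1, 18, 14, 0]

Answer: 0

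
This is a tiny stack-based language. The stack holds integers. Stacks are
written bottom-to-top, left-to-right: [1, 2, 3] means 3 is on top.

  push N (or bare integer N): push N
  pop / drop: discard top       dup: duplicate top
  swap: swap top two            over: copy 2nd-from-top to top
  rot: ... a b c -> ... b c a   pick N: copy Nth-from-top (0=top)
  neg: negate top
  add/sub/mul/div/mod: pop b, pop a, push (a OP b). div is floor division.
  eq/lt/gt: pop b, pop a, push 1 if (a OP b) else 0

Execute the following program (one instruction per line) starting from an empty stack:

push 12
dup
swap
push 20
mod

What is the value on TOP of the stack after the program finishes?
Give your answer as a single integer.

Answer: 12

Derivation:
After 'push 12': [12]
After 'dup': [12, 12]
After 'swap': [12, 12]
After 'push 20': [12, 12, 20]
After 'mod': [12, 12]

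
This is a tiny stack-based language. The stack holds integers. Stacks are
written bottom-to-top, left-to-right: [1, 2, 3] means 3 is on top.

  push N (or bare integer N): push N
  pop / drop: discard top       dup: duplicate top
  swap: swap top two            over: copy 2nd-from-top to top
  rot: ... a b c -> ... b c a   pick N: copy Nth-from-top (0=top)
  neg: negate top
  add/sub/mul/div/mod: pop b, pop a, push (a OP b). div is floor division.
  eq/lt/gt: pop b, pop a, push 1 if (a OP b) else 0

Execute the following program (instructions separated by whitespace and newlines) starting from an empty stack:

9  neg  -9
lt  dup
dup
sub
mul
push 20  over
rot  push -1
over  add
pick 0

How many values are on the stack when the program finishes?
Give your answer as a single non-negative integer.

Answer: 5

Derivation:
After 'push 9': stack = [9] (depth 1)
After 'neg': stack = [-9] (depth 1)
After 'push -9': stack = [-9, -9] (depth 2)
After 'lt': stack = [0] (depth 1)
After 'dup': stack = [0, 0] (depth 2)
After 'dup': stack = [0, 0, 0] (depth 3)
After 'sub': stack = [0, 0] (depth 2)
After 'mul': stack = [0] (depth 1)
After 'push 20': stack = [0, 20] (depth 2)
After 'over': stack = [0, 20, 0] (depth 3)
After 'rot': stack = [20, 0, 0] (depth 3)
After 'push -1': stack = [20, 0, 0, -1] (depth 4)
After 'over': stack = [20, 0, 0, -1, 0] (depth 5)
After 'add': stack = [20, 0, 0, -1] (depth 4)
After 'pick 0': stack = [20, 0, 0, -1, -1] (depth 5)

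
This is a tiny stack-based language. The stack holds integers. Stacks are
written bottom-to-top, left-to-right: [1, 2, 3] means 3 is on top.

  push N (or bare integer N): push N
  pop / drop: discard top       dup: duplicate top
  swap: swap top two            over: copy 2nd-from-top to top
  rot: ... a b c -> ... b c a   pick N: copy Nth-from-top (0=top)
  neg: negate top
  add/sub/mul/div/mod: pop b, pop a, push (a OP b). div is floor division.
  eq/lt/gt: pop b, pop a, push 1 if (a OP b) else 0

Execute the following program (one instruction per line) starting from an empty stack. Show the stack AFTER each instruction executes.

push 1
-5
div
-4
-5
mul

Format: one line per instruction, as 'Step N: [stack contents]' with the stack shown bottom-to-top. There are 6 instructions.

Step 1: [1]
Step 2: [1, -5]
Step 3: [-1]
Step 4: [-1, -4]
Step 5: [-1, -4, -5]
Step 6: [-1, 20]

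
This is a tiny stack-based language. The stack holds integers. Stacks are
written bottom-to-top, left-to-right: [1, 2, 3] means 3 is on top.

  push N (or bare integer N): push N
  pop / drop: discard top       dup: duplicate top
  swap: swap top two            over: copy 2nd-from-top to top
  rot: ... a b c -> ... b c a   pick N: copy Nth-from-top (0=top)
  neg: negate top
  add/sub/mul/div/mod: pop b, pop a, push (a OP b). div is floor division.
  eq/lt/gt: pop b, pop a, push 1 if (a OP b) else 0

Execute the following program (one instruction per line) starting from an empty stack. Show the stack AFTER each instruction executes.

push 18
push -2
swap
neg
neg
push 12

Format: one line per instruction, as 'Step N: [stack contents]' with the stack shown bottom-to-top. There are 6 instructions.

Step 1: [18]
Step 2: [18, -2]
Step 3: [-2, 18]
Step 4: [-2, -18]
Step 5: [-2, 18]
Step 6: [-2, 18, 12]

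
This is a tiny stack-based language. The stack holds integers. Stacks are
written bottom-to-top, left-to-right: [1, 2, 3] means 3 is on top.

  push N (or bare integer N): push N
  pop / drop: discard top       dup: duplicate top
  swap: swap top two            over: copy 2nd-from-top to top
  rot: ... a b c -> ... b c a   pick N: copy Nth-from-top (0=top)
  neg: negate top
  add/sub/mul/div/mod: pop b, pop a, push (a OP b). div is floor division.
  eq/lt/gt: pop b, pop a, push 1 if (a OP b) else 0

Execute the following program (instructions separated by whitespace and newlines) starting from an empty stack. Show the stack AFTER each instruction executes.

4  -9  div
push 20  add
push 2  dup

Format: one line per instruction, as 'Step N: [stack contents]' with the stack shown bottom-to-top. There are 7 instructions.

Step 1: [4]
Step 2: [4, -9]
Step 3: [-1]
Step 4: [-1, 20]
Step 5: [19]
Step 6: [19, 2]
Step 7: [19, 2, 2]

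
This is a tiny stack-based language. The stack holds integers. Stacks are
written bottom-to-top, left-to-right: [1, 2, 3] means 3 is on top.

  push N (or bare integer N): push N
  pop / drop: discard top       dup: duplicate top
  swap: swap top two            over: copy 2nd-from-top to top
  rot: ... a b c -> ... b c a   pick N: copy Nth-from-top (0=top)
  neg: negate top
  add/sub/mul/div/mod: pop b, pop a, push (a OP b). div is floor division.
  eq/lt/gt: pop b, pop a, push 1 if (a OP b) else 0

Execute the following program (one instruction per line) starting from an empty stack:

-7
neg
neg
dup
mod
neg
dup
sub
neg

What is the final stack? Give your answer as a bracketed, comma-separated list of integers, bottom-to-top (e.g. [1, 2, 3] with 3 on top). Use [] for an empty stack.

Answer: [0]

Derivation:
After 'push -7': [-7]
After 'neg': [7]
After 'neg': [-7]
After 'dup': [-7, -7]
After 'mod': [0]
After 'neg': [0]
After 'dup': [0, 0]
After 'sub': [0]
After 'neg': [0]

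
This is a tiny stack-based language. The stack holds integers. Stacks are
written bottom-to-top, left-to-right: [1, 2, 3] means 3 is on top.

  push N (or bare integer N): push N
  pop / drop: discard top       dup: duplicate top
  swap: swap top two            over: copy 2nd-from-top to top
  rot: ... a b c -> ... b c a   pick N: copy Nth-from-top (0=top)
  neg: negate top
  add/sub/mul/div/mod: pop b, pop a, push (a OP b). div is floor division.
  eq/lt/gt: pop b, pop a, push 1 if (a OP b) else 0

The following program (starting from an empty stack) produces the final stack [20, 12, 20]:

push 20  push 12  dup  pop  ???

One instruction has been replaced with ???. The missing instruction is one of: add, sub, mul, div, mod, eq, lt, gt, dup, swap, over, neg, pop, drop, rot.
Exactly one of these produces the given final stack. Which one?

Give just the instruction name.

Answer: over

Derivation:
Stack before ???: [20, 12]
Stack after ???:  [20, 12, 20]
The instruction that transforms [20, 12] -> [20, 12, 20] is: over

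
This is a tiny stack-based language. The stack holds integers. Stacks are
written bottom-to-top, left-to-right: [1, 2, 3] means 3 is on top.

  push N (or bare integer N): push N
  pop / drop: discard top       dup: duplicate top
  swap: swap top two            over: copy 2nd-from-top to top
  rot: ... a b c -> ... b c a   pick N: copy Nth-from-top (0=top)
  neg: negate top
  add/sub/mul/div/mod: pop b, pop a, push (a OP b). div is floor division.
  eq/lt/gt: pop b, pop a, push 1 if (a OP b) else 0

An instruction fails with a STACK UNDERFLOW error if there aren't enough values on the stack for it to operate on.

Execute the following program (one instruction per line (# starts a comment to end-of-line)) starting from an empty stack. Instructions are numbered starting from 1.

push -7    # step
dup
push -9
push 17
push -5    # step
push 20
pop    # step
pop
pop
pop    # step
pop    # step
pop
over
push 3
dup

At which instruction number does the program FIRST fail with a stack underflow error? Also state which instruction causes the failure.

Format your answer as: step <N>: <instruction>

Answer: step 13: over

Derivation:
Step 1 ('push -7'): stack = [-7], depth = 1
Step 2 ('dup'): stack = [-7, -7], depth = 2
Step 3 ('push -9'): stack = [-7, -7, -9], depth = 3
Step 4 ('push 17'): stack = [-7, -7, -9, 17], depth = 4
Step 5 ('push -5'): stack = [-7, -7, -9, 17, -5], depth = 5
Step 6 ('push 20'): stack = [-7, -7, -9, 17, -5, 20], depth = 6
Step 7 ('pop'): stack = [-7, -7, -9, 17, -5], depth = 5
Step 8 ('pop'): stack = [-7, -7, -9, 17], depth = 4
Step 9 ('pop'): stack = [-7, -7, -9], depth = 3
Step 10 ('pop'): stack = [-7, -7], depth = 2
Step 11 ('pop'): stack = [-7], depth = 1
Step 12 ('pop'): stack = [], depth = 0
Step 13 ('over'): needs 2 value(s) but depth is 0 — STACK UNDERFLOW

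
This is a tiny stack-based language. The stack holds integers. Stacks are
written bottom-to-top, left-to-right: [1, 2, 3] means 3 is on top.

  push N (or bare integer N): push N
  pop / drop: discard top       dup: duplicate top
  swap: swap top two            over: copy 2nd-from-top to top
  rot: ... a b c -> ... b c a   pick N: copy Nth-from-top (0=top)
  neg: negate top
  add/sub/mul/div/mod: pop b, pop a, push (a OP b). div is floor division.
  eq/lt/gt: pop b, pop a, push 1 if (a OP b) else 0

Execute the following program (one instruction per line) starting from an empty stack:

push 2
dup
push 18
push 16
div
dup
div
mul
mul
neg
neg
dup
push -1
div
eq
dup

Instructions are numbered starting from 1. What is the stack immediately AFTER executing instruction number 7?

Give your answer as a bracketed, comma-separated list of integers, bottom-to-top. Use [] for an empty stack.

Step 1 ('push 2'): [2]
Step 2 ('dup'): [2, 2]
Step 3 ('push 18'): [2, 2, 18]
Step 4 ('push 16'): [2, 2, 18, 16]
Step 5 ('div'): [2, 2, 1]
Step 6 ('dup'): [2, 2, 1, 1]
Step 7 ('div'): [2, 2, 1]

Answer: [2, 2, 1]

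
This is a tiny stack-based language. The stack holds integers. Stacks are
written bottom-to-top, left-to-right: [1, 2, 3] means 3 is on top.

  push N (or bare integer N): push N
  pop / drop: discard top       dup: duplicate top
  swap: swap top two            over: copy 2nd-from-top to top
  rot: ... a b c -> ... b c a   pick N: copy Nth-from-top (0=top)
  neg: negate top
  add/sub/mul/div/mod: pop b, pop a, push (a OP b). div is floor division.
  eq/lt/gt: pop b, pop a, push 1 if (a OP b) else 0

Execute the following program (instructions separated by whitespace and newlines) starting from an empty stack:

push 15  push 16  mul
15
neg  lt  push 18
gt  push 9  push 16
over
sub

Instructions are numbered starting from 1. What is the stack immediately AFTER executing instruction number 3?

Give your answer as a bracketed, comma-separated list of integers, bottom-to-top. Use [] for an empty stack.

Step 1 ('push 15'): [15]
Step 2 ('push 16'): [15, 16]
Step 3 ('mul'): [240]

Answer: [240]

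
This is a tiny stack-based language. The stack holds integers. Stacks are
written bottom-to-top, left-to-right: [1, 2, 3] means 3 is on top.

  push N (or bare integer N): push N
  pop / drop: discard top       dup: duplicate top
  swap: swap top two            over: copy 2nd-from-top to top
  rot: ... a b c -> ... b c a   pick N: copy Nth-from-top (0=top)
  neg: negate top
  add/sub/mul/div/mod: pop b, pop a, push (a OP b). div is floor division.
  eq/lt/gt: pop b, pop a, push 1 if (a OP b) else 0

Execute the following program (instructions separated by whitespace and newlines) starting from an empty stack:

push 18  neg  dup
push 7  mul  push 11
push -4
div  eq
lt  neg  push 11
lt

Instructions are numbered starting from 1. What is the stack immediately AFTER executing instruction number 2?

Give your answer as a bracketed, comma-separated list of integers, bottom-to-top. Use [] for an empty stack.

Step 1 ('push 18'): [18]
Step 2 ('neg'): [-18]

Answer: [-18]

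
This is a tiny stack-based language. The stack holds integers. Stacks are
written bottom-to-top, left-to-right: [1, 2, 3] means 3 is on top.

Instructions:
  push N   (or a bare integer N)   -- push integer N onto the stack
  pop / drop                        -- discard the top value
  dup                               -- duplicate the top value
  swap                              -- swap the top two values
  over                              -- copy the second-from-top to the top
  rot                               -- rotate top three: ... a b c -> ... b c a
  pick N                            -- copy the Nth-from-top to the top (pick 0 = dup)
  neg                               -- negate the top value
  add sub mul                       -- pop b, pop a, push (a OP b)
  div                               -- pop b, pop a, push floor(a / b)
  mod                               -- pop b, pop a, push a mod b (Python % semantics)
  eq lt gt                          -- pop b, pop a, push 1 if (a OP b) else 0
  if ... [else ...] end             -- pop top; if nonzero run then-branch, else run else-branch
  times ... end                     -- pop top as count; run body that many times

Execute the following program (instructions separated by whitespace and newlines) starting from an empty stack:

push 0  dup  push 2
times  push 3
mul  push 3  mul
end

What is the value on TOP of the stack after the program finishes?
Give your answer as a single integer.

Answer: 0

Derivation:
After 'push 0': [0]
After 'dup': [0, 0]
After 'push 2': [0, 0, 2]
After 'times': [0, 0]
After 'push 3': [0, 0, 3]
After 'mul': [0, 0]
After 'push 3': [0, 0, 3]
After 'mul': [0, 0]
After 'push 3': [0, 0, 3]
After 'mul': [0, 0]
After 'push 3': [0, 0, 3]
After 'mul': [0, 0]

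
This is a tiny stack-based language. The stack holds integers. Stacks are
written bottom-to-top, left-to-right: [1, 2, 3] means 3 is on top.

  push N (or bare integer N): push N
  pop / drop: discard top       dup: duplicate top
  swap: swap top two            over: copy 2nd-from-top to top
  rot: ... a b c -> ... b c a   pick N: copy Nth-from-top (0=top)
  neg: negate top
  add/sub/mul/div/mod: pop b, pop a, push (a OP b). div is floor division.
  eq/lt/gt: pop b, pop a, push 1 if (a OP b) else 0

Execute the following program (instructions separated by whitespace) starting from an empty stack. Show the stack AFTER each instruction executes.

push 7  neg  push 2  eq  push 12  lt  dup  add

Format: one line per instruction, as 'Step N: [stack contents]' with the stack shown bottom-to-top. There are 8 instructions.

Step 1: [7]
Step 2: [-7]
Step 3: [-7, 2]
Step 4: [0]
Step 5: [0, 12]
Step 6: [1]
Step 7: [1, 1]
Step 8: [2]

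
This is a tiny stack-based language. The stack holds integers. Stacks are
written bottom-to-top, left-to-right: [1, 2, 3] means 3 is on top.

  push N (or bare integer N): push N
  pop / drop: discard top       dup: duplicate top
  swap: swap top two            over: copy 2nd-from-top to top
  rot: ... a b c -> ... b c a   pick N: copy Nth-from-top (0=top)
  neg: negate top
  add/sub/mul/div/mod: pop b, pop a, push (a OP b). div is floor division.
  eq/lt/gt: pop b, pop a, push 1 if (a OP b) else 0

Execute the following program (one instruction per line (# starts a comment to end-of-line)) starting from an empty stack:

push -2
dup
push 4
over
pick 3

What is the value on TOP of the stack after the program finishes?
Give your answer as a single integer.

Answer: -2

Derivation:
After 'push -2': [-2]
After 'dup': [-2, -2]
After 'push 4': [-2, -2, 4]
After 'over': [-2, -2, 4, -2]
After 'pick 3': [-2, -2, 4, -2, -2]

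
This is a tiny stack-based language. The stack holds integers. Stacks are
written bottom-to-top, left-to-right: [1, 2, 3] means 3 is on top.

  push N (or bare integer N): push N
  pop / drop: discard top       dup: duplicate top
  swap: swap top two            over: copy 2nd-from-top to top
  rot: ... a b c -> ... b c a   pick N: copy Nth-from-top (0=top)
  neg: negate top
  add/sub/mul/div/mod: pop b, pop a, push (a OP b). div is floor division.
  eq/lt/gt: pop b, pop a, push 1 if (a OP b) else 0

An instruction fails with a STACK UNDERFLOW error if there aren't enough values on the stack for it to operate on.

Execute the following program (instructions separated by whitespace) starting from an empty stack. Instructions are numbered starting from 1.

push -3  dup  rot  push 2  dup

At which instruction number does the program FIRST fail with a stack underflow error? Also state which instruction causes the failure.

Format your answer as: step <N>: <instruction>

Step 1 ('push -3'): stack = [-3], depth = 1
Step 2 ('dup'): stack = [-3, -3], depth = 2
Step 3 ('rot'): needs 3 value(s) but depth is 2 — STACK UNDERFLOW

Answer: step 3: rot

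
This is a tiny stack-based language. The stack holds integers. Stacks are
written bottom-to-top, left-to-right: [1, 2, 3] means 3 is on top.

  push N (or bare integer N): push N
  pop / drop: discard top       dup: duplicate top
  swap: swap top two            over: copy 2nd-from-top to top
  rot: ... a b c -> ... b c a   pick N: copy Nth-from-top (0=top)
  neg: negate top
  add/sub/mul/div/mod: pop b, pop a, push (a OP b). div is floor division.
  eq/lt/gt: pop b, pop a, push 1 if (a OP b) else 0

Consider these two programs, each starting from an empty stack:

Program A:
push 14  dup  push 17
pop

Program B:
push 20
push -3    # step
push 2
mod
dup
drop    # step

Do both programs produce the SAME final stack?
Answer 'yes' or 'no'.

Program A trace:
  After 'push 14': [14]
  After 'dup': [14, 14]
  After 'push 17': [14, 14, 17]
  After 'pop': [14, 14]
Program A final stack: [14, 14]

Program B trace:
  After 'push 20': [20]
  After 'push -3': [20, -3]
  After 'push 2': [20, -3, 2]
  After 'mod': [20, 1]
  After 'dup': [20, 1, 1]
  After 'drop': [20, 1]
Program B final stack: [20, 1]
Same: no

Answer: no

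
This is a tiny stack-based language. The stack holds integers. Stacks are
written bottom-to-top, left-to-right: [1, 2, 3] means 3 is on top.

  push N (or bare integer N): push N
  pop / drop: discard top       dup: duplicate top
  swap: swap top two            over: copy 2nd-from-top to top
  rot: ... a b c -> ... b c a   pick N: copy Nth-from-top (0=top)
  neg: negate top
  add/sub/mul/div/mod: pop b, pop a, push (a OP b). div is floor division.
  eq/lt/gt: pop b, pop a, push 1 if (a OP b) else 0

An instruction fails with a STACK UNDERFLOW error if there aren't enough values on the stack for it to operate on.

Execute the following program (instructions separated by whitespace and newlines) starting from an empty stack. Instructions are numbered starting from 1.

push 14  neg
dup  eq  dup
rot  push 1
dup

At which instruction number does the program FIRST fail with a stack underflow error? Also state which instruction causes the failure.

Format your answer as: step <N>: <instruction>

Step 1 ('push 14'): stack = [14], depth = 1
Step 2 ('neg'): stack = [-14], depth = 1
Step 3 ('dup'): stack = [-14, -14], depth = 2
Step 4 ('eq'): stack = [1], depth = 1
Step 5 ('dup'): stack = [1, 1], depth = 2
Step 6 ('rot'): needs 3 value(s) but depth is 2 — STACK UNDERFLOW

Answer: step 6: rot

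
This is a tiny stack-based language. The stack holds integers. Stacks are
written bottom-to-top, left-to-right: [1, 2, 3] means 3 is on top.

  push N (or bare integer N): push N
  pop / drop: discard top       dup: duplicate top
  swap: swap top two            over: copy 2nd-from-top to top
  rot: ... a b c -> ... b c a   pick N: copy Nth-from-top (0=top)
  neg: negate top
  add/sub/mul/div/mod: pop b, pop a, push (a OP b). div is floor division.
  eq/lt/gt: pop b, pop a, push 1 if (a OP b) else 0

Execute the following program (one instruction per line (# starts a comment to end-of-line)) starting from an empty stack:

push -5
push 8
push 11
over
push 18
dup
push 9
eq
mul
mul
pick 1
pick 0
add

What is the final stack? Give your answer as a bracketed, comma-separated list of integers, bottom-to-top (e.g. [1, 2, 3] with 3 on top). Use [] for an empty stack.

Answer: [-5, 8, 11, 0, 22]

Derivation:
After 'push -5': [-5]
After 'push 8': [-5, 8]
After 'push 11': [-5, 8, 11]
After 'over': [-5, 8, 11, 8]
After 'push 18': [-5, 8, 11, 8, 18]
After 'dup': [-5, 8, 11, 8, 18, 18]
After 'push 9': [-5, 8, 11, 8, 18, 18, 9]
After 'eq': [-5, 8, 11, 8, 18, 0]
After 'mul': [-5, 8, 11, 8, 0]
After 'mul': [-5, 8, 11, 0]
After 'pick 1': [-5, 8, 11, 0, 11]
After 'pick 0': [-5, 8, 11, 0, 11, 11]
After 'add': [-5, 8, 11, 0, 22]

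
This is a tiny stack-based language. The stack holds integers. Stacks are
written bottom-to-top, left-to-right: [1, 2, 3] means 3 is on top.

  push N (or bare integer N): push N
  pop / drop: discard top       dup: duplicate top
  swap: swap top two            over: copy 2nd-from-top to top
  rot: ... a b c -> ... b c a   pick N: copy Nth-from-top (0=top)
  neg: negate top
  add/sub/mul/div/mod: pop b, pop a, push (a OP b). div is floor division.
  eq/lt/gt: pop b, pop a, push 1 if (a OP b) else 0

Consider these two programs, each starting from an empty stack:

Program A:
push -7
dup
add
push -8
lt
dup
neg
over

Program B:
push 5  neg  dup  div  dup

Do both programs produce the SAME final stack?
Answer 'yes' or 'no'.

Answer: no

Derivation:
Program A trace:
  After 'push -7': [-7]
  After 'dup': [-7, -7]
  After 'add': [-14]
  After 'push -8': [-14, -8]
  After 'lt': [1]
  After 'dup': [1, 1]
  After 'neg': [1, -1]
  After 'over': [1, -1, 1]
Program A final stack: [1, -1, 1]

Program B trace:
  After 'push 5': [5]
  After 'neg': [-5]
  After 'dup': [-5, -5]
  After 'div': [1]
  After 'dup': [1, 1]
Program B final stack: [1, 1]
Same: no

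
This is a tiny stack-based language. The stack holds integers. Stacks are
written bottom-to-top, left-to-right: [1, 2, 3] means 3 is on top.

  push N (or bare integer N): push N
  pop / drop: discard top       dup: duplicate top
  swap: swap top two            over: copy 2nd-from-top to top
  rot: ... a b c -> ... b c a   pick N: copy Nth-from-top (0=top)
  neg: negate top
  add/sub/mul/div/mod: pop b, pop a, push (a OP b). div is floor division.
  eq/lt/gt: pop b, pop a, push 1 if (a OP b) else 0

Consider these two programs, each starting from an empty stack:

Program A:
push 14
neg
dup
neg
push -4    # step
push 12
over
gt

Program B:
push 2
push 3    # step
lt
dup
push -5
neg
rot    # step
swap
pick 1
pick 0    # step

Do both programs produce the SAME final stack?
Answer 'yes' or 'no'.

Program A trace:
  After 'push 14': [14]
  After 'neg': [-14]
  After 'dup': [-14, -14]
  After 'neg': [-14, 14]
  After 'push -4': [-14, 14, -4]
  After 'push 12': [-14, 14, -4, 12]
  After 'over': [-14, 14, -4, 12, -4]
  After 'gt': [-14, 14, -4, 1]
Program A final stack: [-14, 14, -4, 1]

Program B trace:
  After 'push 2': [2]
  After 'push 3': [2, 3]
  After 'lt': [1]
  After 'dup': [1, 1]
  After 'push -5': [1, 1, -5]
  After 'neg': [1, 1, 5]
  After 'rot': [1, 5, 1]
  After 'swap': [1, 1, 5]
  After 'pick 1': [1, 1, 5, 1]
  After 'pick 0': [1, 1, 5, 1, 1]
Program B final stack: [1, 1, 5, 1, 1]
Same: no

Answer: no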